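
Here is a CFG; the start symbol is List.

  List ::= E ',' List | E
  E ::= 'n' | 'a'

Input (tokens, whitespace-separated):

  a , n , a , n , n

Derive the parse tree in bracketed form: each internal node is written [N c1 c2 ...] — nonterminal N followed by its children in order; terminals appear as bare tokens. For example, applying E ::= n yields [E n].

[List [E a] , [List [E n] , [List [E a] , [List [E n] , [List [E n]]]]]]

List
E , List
a , List
a , E , List
a , n , List
a , n , E , List
a , n , a , List
a , n , a , E , List
a , n , a , n , List
a , n , a , n , E
a , n , a , n , n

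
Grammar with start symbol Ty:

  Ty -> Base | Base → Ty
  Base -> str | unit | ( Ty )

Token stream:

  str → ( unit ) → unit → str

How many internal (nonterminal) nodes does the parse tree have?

10

[Ty [Base str] → [Ty [Base ( [Ty [Base unit]] )] → [Ty [Base unit] → [Ty [Base str]]]]]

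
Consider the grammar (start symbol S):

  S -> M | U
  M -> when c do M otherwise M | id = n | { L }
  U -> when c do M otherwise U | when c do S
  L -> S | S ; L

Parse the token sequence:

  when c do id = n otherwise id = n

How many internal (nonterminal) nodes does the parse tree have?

[S [M when c do [M id = n] otherwise [M id = n]]]

4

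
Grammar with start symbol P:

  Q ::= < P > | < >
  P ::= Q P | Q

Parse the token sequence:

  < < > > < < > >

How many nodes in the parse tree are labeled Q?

[P [Q < [P [Q < >]] >] [P [Q < [P [Q < >]] >]]]

4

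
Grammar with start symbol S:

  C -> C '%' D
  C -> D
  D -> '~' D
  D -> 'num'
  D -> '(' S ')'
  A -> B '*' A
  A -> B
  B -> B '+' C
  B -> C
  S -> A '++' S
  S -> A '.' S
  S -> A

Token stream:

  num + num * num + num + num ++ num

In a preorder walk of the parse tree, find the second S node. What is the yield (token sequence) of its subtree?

[S [A [B [B [C [D num]]] + [C [D num]]] * [A [B [B [B [C [D num]]] + [C [D num]]] + [C [D num]]]]] ++ [S [A [B [C [D num]]]]]]

num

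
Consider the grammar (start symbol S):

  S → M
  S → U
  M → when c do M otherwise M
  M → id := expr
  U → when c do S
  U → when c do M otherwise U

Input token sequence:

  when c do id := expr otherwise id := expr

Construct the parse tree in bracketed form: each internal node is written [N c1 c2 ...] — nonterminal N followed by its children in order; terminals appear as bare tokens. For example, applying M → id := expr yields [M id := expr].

[S [M when c do [M id := expr] otherwise [M id := expr]]]

S
M
when c do M otherwise M
when c do id := expr otherwise M
when c do id := expr otherwise id := expr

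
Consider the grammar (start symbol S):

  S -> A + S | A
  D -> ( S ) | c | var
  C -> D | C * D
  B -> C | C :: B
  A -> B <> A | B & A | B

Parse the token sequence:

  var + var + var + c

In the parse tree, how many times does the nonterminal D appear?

[S [A [B [C [D var]]]] + [S [A [B [C [D var]]]] + [S [A [B [C [D var]]]] + [S [A [B [C [D c]]]]]]]]

4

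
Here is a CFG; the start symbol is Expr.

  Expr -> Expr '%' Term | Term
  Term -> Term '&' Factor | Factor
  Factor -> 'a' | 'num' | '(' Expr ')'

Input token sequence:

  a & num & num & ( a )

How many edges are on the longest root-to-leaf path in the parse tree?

6

[Expr [Term [Term [Term [Term [Factor a]] & [Factor num]] & [Factor num]] & [Factor ( [Expr [Term [Factor a]]] )]]]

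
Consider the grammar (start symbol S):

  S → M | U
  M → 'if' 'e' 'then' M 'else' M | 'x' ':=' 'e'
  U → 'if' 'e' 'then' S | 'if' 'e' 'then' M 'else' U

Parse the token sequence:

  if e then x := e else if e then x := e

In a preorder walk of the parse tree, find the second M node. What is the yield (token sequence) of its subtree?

[S [U if e then [M x := e] else [U if e then [S [M x := e]]]]]

x := e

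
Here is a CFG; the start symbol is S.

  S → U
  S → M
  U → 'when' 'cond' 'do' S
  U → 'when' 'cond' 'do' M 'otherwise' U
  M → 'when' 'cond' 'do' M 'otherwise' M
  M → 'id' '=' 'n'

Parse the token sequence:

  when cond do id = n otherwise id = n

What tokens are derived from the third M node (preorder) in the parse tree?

[S [M when cond do [M id = n] otherwise [M id = n]]]

id = n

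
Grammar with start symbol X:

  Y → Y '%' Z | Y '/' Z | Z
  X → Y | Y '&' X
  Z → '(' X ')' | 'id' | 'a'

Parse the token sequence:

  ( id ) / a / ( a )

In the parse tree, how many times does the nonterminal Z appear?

5

[X [Y [Y [Y [Z ( [X [Y [Z id]]] )]] / [Z a]] / [Z ( [X [Y [Z a]]] )]]]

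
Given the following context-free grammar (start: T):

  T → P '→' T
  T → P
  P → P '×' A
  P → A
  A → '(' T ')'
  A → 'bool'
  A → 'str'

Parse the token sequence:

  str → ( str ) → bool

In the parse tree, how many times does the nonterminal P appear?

[T [P [A str]] → [T [P [A ( [T [P [A str]]] )]] → [T [P [A bool]]]]]

4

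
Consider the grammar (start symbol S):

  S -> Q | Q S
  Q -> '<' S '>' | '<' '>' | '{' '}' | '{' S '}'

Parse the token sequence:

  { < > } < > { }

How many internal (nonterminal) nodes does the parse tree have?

[S [Q { [S [Q < >]] }] [S [Q < >] [S [Q { }]]]]

8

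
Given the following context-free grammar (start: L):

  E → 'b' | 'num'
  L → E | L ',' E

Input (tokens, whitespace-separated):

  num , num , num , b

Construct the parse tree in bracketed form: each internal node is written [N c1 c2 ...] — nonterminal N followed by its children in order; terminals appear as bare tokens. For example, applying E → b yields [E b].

[L [L [L [L [E num]] , [E num]] , [E num]] , [E b]]

L
L , E
L , E , E
L , E , E , E
E , E , E , E
num , E , E , E
num , num , E , E
num , num , num , E
num , num , num , b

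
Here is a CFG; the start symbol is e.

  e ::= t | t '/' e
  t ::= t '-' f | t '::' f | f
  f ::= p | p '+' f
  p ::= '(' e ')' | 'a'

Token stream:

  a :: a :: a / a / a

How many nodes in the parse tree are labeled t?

[e [t [t [t [f [p a]]] :: [f [p a]]] :: [f [p a]]] / [e [t [f [p a]]] / [e [t [f [p a]]]]]]

5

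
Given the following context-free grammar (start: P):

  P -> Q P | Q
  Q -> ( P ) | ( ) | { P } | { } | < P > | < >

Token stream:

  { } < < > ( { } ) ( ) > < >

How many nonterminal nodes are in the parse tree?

[P [Q { }] [P [Q < [P [Q < >] [P [Q ( [P [Q { }]] )] [P [Q ( )]]]] >] [P [Q < >]]]]

14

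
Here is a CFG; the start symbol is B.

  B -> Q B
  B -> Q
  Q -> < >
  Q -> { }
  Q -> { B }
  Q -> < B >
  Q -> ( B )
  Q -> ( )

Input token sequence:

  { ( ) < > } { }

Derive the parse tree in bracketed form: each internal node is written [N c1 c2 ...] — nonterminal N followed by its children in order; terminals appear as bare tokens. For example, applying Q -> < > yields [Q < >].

B
Q B
{ B } B
{ Q B } B
{ ( ) B } B
{ ( ) Q } B
{ ( ) < > } B
{ ( ) < > } Q
{ ( ) < > } { }

[B [Q { [B [Q ( )] [B [Q < >]]] }] [B [Q { }]]]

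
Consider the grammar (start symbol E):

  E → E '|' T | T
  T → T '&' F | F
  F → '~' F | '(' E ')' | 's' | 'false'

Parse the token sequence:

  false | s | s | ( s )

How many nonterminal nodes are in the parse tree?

[E [E [E [E [T [F false]]] | [T [F s]]] | [T [F s]]] | [T [F ( [E [T [F s]]] )]]]

15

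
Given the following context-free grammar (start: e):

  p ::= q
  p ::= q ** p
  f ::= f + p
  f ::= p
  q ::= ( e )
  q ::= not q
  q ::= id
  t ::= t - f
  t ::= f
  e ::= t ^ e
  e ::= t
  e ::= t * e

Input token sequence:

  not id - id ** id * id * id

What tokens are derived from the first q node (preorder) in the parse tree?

[e [t [t [f [p [q not [q id]]]]] - [f [p [q id] ** [p [q id]]]]] * [e [t [f [p [q id]]]] * [e [t [f [p [q id]]]]]]]

not id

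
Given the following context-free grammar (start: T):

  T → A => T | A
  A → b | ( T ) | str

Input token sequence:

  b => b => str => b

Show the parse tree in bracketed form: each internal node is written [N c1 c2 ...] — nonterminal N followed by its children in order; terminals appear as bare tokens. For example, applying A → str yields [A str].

T
A => T
b => T
b => A => T
b => b => T
b => b => A => T
b => b => str => T
b => b => str => A
b => b => str => b

[T [A b] => [T [A b] => [T [A str] => [T [A b]]]]]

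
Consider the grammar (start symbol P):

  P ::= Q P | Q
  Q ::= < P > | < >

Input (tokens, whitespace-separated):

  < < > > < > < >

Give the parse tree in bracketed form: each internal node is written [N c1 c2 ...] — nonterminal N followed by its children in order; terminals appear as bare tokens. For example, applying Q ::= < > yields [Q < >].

[P [Q < [P [Q < >]] >] [P [Q < >] [P [Q < >]]]]

P
Q P
< P > P
< Q > P
< < > > P
< < > > Q P
< < > > < > P
< < > > < > Q
< < > > < > < >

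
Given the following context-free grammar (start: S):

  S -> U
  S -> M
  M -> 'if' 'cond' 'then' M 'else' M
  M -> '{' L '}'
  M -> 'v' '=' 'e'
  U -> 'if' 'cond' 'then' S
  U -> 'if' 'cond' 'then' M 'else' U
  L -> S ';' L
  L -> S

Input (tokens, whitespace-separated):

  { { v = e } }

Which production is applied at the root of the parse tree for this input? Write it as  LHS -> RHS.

[S [M { [L [S [M { [L [S [M v = e]]] }]]] }]]

S -> M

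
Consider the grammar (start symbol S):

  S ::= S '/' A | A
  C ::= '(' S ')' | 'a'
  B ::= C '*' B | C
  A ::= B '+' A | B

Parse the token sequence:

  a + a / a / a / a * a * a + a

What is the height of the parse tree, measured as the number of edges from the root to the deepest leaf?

[S [S [S [S [A [B [C a]] + [A [B [C a]]]]] / [A [B [C a]]]] / [A [B [C a]]]] / [A [B [C a] * [B [C a] * [B [C a]]]] + [A [B [C a]]]]]

8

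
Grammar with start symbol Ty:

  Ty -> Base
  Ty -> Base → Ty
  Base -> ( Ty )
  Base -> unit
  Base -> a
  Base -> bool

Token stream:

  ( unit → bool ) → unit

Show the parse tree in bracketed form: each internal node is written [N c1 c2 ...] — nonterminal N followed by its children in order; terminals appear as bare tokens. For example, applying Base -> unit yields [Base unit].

[Ty [Base ( [Ty [Base unit] → [Ty [Base bool]]] )] → [Ty [Base unit]]]

Ty
Base → Ty
( Ty ) → Ty
( Base → Ty ) → Ty
( unit → Ty ) → Ty
( unit → Base ) → Ty
( unit → bool ) → Ty
( unit → bool ) → Base
( unit → bool ) → unit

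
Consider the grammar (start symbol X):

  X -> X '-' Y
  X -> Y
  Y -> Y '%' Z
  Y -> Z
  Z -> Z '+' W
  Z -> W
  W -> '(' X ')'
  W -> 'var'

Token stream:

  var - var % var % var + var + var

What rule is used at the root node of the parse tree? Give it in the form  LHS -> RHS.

X -> X '-' Y

[X [X [Y [Z [W var]]]] - [Y [Y [Y [Z [W var]]] % [Z [W var]]] % [Z [Z [Z [W var]] + [W var]] + [W var]]]]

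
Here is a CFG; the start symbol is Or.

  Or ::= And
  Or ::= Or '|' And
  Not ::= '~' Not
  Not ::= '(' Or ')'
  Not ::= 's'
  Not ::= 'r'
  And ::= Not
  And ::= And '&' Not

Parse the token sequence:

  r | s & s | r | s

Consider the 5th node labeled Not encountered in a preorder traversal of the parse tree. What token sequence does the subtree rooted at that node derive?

s

[Or [Or [Or [Or [And [Not r]]] | [And [And [Not s]] & [Not s]]] | [And [Not r]]] | [And [Not s]]]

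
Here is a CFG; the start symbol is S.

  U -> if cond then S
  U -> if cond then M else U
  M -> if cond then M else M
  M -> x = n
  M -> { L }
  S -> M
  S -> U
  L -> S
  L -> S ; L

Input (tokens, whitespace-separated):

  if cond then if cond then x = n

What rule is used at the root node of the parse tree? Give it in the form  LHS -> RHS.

[S [U if cond then [S [U if cond then [S [M x = n]]]]]]

S -> U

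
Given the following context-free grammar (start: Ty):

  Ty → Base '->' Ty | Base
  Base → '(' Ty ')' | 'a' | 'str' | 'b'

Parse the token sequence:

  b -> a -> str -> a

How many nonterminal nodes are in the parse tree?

8

[Ty [Base b] -> [Ty [Base a] -> [Ty [Base str] -> [Ty [Base a]]]]]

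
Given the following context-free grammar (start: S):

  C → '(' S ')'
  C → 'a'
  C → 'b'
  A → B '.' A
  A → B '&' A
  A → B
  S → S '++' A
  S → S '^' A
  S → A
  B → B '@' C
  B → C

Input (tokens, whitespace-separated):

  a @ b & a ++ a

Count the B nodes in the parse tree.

4

[S [S [A [B [B [C a]] @ [C b]] & [A [B [C a]]]]] ++ [A [B [C a]]]]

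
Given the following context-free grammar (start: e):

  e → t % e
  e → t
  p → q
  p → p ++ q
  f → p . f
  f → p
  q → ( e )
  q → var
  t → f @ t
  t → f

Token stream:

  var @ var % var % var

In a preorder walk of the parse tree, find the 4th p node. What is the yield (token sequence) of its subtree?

var

[e [t [f [p [q var]]] @ [t [f [p [q var]]]]] % [e [t [f [p [q var]]]] % [e [t [f [p [q var]]]]]]]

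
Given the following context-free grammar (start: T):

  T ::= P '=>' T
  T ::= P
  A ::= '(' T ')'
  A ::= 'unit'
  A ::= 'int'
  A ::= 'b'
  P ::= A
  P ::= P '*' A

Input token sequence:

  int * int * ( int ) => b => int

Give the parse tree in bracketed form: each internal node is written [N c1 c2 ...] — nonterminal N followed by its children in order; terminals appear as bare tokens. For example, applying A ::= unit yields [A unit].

T
P => T
P * A => T
P * A * A => T
A * A * A => T
int * A * A => T
int * int * A => T
int * int * ( T ) => T
int * int * ( P ) => T
int * int * ( A ) => T
int * int * ( int ) => T
int * int * ( int ) => P => T
int * int * ( int ) => A => T
int * int * ( int ) => b => T
int * int * ( int ) => b => P
int * int * ( int ) => b => A
int * int * ( int ) => b => int

[T [P [P [P [A int]] * [A int]] * [A ( [T [P [A int]]] )]] => [T [P [A b]] => [T [P [A int]]]]]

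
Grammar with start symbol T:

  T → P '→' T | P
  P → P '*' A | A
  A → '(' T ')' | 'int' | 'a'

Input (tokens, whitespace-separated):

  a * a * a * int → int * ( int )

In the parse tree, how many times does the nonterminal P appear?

[T [P [P [P [P [A a]] * [A a]] * [A a]] * [A int]] → [T [P [P [A int]] * [A ( [T [P [A int]]] )]]]]

7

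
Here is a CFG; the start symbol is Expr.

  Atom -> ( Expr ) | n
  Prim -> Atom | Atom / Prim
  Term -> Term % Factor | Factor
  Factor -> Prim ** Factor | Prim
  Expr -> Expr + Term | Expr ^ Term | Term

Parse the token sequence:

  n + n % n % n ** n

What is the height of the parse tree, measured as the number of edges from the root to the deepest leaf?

[Expr [Expr [Term [Factor [Prim [Atom n]]]]] + [Term [Term [Term [Factor [Prim [Atom n]]]] % [Factor [Prim [Atom n]]]] % [Factor [Prim [Atom n]] ** [Factor [Prim [Atom n]]]]]]

7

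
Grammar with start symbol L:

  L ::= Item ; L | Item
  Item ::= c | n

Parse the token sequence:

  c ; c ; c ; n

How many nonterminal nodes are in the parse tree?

8

[L [Item c] ; [L [Item c] ; [L [Item c] ; [L [Item n]]]]]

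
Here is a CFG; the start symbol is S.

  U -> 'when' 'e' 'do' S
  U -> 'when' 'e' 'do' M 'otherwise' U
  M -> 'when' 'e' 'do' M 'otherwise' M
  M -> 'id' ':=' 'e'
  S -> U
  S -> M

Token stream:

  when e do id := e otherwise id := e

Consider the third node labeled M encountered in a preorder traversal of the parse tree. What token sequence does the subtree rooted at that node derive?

id := e

[S [M when e do [M id := e] otherwise [M id := e]]]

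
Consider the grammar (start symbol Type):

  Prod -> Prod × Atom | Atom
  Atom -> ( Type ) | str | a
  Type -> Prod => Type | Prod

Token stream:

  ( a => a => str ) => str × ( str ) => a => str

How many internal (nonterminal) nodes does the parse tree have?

[Type [Prod [Atom ( [Type [Prod [Atom a]] => [Type [Prod [Atom a]] => [Type [Prod [Atom str]]]]] )]] => [Type [Prod [Prod [Atom str]] × [Atom ( [Type [Prod [Atom str]]] )]] => [Type [Prod [Atom a]] => [Type [Prod [Atom str]]]]]]

26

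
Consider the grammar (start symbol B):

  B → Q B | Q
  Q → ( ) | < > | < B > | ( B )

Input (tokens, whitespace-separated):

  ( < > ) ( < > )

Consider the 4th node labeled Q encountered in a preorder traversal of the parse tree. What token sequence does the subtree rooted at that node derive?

< >

[B [Q ( [B [Q < >]] )] [B [Q ( [B [Q < >]] )]]]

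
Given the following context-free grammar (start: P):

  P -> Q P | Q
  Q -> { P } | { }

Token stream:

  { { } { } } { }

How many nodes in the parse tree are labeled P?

4

[P [Q { [P [Q { }] [P [Q { }]]] }] [P [Q { }]]]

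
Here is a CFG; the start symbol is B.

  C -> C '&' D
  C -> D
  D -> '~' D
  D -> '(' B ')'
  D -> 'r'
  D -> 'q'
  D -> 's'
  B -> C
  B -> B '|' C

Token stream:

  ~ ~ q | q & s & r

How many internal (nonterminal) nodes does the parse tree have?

12

[B [B [C [D ~ [D ~ [D q]]]]] | [C [C [C [D q]] & [D s]] & [D r]]]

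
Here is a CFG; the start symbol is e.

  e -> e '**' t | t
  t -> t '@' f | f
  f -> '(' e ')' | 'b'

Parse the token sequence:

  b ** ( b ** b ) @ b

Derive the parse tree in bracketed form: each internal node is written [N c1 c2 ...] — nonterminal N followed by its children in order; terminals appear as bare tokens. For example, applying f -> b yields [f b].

[e [e [t [f b]]] ** [t [t [f ( [e [e [t [f b]]] ** [t [f b]]] )]] @ [f b]]]

e
e ** t
t ** t
f ** t
b ** t
b ** t @ f
b ** f @ f
b ** ( e ) @ f
b ** ( e ** t ) @ f
b ** ( t ** t ) @ f
b ** ( f ** t ) @ f
b ** ( b ** t ) @ f
b ** ( b ** f ) @ f
b ** ( b ** b ) @ f
b ** ( b ** b ) @ b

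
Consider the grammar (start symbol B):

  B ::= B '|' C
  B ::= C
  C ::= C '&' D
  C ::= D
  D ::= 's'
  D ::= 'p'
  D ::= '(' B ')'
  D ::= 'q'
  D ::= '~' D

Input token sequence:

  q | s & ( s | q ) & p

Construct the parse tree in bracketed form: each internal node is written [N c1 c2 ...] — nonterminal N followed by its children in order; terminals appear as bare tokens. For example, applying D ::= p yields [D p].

B
B | C
C | C
D | C
q | C
q | C & D
q | C & D & D
q | D & D & D
q | s & D & D
q | s & ( B ) & D
q | s & ( B | C ) & D
q | s & ( C | C ) & D
q | s & ( D | C ) & D
q | s & ( s | C ) & D
q | s & ( s | D ) & D
q | s & ( s | q ) & D
q | s & ( s | q ) & p

[B [B [C [D q]]] | [C [C [C [D s]] & [D ( [B [B [C [D s]]] | [C [D q]]] )]] & [D p]]]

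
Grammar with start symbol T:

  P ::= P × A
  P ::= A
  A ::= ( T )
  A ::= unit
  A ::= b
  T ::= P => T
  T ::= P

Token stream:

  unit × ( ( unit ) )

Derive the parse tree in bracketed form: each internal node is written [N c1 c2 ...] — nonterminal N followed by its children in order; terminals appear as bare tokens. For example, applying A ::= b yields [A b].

[T [P [P [A unit]] × [A ( [T [P [A ( [T [P [A unit]]] )]]] )]]]

T
P
P × A
A × A
unit × A
unit × ( T )
unit × ( P )
unit × ( A )
unit × ( ( T ) )
unit × ( ( P ) )
unit × ( ( A ) )
unit × ( ( unit ) )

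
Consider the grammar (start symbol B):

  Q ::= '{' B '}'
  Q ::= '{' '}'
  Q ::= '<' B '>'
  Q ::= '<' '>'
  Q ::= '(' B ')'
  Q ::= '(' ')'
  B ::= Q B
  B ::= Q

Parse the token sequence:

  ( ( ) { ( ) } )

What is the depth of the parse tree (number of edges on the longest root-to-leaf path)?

7

[B [Q ( [B [Q ( )] [B [Q { [B [Q ( )]] }]]] )]]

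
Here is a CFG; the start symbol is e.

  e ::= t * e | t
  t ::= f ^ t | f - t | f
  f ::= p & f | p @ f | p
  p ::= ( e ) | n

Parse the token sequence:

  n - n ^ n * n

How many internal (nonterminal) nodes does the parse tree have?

[e [t [f [p n]] - [t [f [p n]] ^ [t [f [p n]]]]] * [e [t [f [p n]]]]]

14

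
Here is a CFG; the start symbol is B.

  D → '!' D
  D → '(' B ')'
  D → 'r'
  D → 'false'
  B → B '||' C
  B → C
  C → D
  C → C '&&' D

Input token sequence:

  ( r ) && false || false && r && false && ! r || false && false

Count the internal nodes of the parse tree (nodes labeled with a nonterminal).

23

[B [B [B [C [C [D ( [B [C [D r]]] )]] && [D false]]] || [C [C [C [C [D false]] && [D r]] && [D false]] && [D ! [D r]]]] || [C [C [D false]] && [D false]]]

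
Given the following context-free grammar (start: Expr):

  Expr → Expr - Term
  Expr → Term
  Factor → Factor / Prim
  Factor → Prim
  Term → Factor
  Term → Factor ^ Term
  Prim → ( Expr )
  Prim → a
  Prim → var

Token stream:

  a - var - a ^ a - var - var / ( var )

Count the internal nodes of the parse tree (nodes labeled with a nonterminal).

29

[Expr [Expr [Expr [Expr [Expr [Term [Factor [Prim a]]]] - [Term [Factor [Prim var]]]] - [Term [Factor [Prim a]] ^ [Term [Factor [Prim a]]]]] - [Term [Factor [Prim var]]]] - [Term [Factor [Factor [Prim var]] / [Prim ( [Expr [Term [Factor [Prim var]]]] )]]]]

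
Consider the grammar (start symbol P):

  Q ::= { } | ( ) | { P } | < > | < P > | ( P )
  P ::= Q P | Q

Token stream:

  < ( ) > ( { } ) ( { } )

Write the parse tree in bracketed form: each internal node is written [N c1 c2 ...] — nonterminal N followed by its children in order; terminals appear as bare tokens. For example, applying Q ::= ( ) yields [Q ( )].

P
Q P
< P > P
< Q > P
< ( ) > P
< ( ) > Q P
< ( ) > ( P ) P
< ( ) > ( Q ) P
< ( ) > ( { } ) P
< ( ) > ( { } ) Q
< ( ) > ( { } ) ( P )
< ( ) > ( { } ) ( Q )
< ( ) > ( { } ) ( { } )

[P [Q < [P [Q ( )]] >] [P [Q ( [P [Q { }]] )] [P [Q ( [P [Q { }]] )]]]]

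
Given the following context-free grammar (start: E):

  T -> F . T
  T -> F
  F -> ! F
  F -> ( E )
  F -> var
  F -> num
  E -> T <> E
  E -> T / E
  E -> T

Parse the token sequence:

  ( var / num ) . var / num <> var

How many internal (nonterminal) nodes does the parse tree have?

17

[E [T [F ( [E [T [F var]] / [E [T [F num]]]] )] . [T [F var]]] / [E [T [F num]] <> [E [T [F var]]]]]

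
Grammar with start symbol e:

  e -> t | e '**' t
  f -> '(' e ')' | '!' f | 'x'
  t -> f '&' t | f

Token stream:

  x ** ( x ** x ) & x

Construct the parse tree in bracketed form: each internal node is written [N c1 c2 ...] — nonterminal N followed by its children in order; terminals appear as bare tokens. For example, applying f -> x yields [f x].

e
e ** t
t ** t
f ** t
x ** t
x ** f & t
x ** ( e ) & t
x ** ( e ** t ) & t
x ** ( t ** t ) & t
x ** ( f ** t ) & t
x ** ( x ** t ) & t
x ** ( x ** f ) & t
x ** ( x ** x ) & t
x ** ( x ** x ) & f
x ** ( x ** x ) & x

[e [e [t [f x]]] ** [t [f ( [e [e [t [f x]]] ** [t [f x]]] )] & [t [f x]]]]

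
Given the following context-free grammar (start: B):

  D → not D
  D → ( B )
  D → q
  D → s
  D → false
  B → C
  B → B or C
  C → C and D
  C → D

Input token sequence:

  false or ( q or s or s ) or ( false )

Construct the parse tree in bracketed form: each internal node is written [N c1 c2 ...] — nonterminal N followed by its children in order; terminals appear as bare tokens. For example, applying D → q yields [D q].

B
B or C
B or C or C
C or C or C
D or C or C
false or C or C
false or D or C
false or ( B ) or C
false or ( B or C ) or C
false or ( B or C or C ) or C
false or ( C or C or C ) or C
false or ( D or C or C ) or C
false or ( q or C or C ) or C
false or ( q or D or C ) or C
false or ( q or s or C ) or C
false or ( q or s or D ) or C
false or ( q or s or s ) or C
false or ( q or s or s ) or D
false or ( q or s or s ) or ( B )
false or ( q or s or s ) or ( C )
false or ( q or s or s ) or ( D )
false or ( q or s or s ) or ( false )

[B [B [B [C [D false]]] or [C [D ( [B [B [B [C [D q]]] or [C [D s]]] or [C [D s]]] )]]] or [C [D ( [B [C [D false]]] )]]]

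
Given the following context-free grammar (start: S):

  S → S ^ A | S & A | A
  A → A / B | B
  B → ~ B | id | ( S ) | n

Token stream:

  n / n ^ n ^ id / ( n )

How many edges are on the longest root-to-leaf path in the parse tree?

6

[S [S [S [A [A [B n]] / [B n]]] ^ [A [B n]]] ^ [A [A [B id]] / [B ( [S [A [B n]]] )]]]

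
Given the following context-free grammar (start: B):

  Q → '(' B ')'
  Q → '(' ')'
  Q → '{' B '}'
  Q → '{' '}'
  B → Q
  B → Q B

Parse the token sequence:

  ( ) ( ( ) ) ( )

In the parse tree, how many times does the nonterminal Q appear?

[B [Q ( )] [B [Q ( [B [Q ( )]] )] [B [Q ( )]]]]

4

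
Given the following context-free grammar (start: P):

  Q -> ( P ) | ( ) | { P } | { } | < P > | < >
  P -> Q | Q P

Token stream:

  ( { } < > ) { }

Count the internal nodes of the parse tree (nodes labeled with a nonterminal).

8

[P [Q ( [P [Q { }] [P [Q < >]]] )] [P [Q { }]]]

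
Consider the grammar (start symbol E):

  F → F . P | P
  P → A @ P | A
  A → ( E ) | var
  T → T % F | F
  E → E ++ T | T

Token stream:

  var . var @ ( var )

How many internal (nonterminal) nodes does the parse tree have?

15

[E [T [F [F [P [A var]]] . [P [A var] @ [P [A ( [E [T [F [P [A var]]]]] )]]]]]]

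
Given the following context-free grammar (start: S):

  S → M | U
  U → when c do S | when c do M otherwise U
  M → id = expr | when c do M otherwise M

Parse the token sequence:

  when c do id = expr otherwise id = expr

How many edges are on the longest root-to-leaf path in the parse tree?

[S [M when c do [M id = expr] otherwise [M id = expr]]]

3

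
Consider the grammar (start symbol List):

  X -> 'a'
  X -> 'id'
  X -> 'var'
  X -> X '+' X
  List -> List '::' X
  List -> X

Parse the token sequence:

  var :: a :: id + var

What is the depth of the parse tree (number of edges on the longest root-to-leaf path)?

[List [List [List [X var]] :: [X a]] :: [X [X id] + [X var]]]

4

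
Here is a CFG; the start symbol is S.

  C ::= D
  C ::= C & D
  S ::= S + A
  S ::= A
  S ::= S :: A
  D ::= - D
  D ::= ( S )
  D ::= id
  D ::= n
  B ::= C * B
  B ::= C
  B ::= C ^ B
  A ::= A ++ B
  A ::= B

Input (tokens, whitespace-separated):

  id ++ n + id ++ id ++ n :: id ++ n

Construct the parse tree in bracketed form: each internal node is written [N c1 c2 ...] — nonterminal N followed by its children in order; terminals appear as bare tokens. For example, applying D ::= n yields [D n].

[S [S [S [A [A [B [C [D id]]]] ++ [B [C [D n]]]]] + [A [A [A [B [C [D id]]]] ++ [B [C [D id]]]] ++ [B [C [D n]]]]] :: [A [A [B [C [D id]]]] ++ [B [C [D n]]]]]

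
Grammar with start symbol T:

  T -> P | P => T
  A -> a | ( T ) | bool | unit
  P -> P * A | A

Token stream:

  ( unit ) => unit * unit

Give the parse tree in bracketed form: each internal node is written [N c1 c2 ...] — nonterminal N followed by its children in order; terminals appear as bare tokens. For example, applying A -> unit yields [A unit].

T
P => T
A => T
( T ) => T
( P ) => T
( A ) => T
( unit ) => T
( unit ) => P
( unit ) => P * A
( unit ) => A * A
( unit ) => unit * A
( unit ) => unit * unit

[T [P [A ( [T [P [A unit]]] )]] => [T [P [P [A unit]] * [A unit]]]]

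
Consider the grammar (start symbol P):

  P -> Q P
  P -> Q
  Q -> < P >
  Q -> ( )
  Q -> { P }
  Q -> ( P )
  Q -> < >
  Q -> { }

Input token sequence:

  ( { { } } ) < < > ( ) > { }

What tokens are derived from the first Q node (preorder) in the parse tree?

[P [Q ( [P [Q { [P [Q { }]] }]] )] [P [Q < [P [Q < >] [P [Q ( )]]] >] [P [Q { }]]]]

( { { } } )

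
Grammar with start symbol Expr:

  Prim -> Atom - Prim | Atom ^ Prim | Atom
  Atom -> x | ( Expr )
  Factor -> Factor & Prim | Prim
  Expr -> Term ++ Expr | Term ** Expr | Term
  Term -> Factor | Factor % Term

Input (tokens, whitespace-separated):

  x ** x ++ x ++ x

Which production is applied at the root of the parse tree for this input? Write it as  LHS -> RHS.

Expr -> Term ** Expr

[Expr [Term [Factor [Prim [Atom x]]]] ** [Expr [Term [Factor [Prim [Atom x]]]] ++ [Expr [Term [Factor [Prim [Atom x]]]] ++ [Expr [Term [Factor [Prim [Atom x]]]]]]]]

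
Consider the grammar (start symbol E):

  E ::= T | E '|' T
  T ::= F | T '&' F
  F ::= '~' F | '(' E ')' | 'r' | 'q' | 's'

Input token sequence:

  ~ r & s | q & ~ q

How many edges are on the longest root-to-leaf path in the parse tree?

6

[E [E [T [T [F ~ [F r]]] & [F s]]] | [T [T [F q]] & [F ~ [F q]]]]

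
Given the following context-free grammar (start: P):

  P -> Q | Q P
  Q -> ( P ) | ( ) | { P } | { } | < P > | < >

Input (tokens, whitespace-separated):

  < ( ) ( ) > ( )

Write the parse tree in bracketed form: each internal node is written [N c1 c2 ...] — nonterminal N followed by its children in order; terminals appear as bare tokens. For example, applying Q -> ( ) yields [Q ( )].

P
Q P
< P > P
< Q P > P
< ( ) P > P
< ( ) Q > P
< ( ) ( ) > P
< ( ) ( ) > Q
< ( ) ( ) > ( )

[P [Q < [P [Q ( )] [P [Q ( )]]] >] [P [Q ( )]]]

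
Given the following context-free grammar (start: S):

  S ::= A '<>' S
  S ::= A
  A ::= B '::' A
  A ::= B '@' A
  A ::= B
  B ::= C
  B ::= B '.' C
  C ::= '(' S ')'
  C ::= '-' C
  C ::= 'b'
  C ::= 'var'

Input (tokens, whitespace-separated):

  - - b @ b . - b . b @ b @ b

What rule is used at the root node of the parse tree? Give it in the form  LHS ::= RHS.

[S [A [B [C - [C - [C b]]]] @ [A [B [B [B [C b]] . [C - [C b]]] . [C b]] @ [A [B [C b]] @ [A [B [C b]]]]]]]

S ::= A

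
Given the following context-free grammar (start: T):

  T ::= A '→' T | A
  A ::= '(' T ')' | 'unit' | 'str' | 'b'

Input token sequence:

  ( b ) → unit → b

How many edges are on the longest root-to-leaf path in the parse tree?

4

[T [A ( [T [A b]] )] → [T [A unit] → [T [A b]]]]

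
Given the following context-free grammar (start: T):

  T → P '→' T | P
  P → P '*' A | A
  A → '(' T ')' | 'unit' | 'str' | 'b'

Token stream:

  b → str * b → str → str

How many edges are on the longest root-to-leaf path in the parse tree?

6

[T [P [A b]] → [T [P [P [A str]] * [A b]] → [T [P [A str]] → [T [P [A str]]]]]]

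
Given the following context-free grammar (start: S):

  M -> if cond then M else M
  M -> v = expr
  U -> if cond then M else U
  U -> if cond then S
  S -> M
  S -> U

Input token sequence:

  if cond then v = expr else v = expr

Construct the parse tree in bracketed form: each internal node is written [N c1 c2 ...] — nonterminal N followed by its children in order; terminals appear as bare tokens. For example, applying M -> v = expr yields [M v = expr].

S
M
if cond then M else M
if cond then v = expr else M
if cond then v = expr else v = expr

[S [M if cond then [M v = expr] else [M v = expr]]]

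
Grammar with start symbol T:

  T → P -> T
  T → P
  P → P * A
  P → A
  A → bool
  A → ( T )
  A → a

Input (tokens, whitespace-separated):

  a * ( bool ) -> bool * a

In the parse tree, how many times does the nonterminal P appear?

[T [P [P [A a]] * [A ( [T [P [A bool]]] )]] -> [T [P [P [A bool]] * [A a]]]]

5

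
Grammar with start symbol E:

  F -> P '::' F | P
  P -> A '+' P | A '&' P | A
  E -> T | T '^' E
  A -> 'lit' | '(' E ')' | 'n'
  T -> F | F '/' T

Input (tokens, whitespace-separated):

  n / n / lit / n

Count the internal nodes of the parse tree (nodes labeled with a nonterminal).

17

[E [T [F [P [A n]]] / [T [F [P [A n]]] / [T [F [P [A lit]]] / [T [F [P [A n]]]]]]]]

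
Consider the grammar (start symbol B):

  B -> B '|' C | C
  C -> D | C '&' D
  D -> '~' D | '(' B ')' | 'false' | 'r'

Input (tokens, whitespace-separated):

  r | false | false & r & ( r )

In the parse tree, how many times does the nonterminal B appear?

4

[B [B [B [C [D r]]] | [C [D false]]] | [C [C [C [D false]] & [D r]] & [D ( [B [C [D r]]] )]]]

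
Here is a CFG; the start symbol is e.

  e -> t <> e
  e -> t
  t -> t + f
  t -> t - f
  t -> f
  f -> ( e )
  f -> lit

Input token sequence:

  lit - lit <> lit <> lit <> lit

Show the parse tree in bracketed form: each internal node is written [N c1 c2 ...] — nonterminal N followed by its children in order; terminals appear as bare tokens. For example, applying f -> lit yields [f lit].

[e [t [t [f lit]] - [f lit]] <> [e [t [f lit]] <> [e [t [f lit]] <> [e [t [f lit]]]]]]

e
t <> e
t - f <> e
f - f <> e
lit - f <> e
lit - lit <> e
lit - lit <> t <> e
lit - lit <> f <> e
lit - lit <> lit <> e
lit - lit <> lit <> t <> e
lit - lit <> lit <> f <> e
lit - lit <> lit <> lit <> e
lit - lit <> lit <> lit <> t
lit - lit <> lit <> lit <> f
lit - lit <> lit <> lit <> lit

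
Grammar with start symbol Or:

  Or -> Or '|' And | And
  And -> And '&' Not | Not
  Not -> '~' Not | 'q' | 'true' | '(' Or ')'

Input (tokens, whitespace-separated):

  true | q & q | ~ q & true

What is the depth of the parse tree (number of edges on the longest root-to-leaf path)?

5

[Or [Or [Or [And [Not true]]] | [And [And [Not q]] & [Not q]]] | [And [And [Not ~ [Not q]]] & [Not true]]]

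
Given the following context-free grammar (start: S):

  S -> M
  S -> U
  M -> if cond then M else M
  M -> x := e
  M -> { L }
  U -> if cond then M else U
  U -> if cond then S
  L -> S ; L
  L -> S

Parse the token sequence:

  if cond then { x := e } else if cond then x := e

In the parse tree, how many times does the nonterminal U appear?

2

[S [U if cond then [M { [L [S [M x := e]]] }] else [U if cond then [S [M x := e]]]]]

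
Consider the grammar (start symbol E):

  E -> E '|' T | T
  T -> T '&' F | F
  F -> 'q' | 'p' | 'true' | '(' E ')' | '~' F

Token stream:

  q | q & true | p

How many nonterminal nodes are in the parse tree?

[E [E [E [T [F q]]] | [T [T [F q]] & [F true]]] | [T [F p]]]

11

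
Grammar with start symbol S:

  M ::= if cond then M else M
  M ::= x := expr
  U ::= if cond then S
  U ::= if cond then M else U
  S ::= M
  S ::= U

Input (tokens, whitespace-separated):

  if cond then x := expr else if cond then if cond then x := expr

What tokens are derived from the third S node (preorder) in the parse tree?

x := expr

[S [U if cond then [M x := expr] else [U if cond then [S [U if cond then [S [M x := expr]]]]]]]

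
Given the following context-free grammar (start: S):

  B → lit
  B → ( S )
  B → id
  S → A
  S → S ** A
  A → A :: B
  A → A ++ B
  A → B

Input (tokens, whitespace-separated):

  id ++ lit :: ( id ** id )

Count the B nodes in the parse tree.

5

[S [A [A [A [B id]] ++ [B lit]] :: [B ( [S [S [A [B id]]] ** [A [B id]]] )]]]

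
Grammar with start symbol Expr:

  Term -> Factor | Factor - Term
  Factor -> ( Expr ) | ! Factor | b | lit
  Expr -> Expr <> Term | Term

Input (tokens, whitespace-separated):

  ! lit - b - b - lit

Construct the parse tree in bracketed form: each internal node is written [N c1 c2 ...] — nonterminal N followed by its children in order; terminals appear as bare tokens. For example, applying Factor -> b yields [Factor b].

Expr
Term
Factor - Term
! Factor - Term
! lit - Term
! lit - Factor - Term
! lit - b - Term
! lit - b - Factor - Term
! lit - b - b - Term
! lit - b - b - Factor
! lit - b - b - lit

[Expr [Term [Factor ! [Factor lit]] - [Term [Factor b] - [Term [Factor b] - [Term [Factor lit]]]]]]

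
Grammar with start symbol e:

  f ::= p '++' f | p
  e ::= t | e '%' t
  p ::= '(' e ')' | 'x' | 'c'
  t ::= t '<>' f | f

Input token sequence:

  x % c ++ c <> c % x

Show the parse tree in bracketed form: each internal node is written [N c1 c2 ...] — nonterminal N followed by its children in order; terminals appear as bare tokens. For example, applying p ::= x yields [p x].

[e [e [e [t [f [p x]]]] % [t [t [f [p c] ++ [f [p c]]]] <> [f [p c]]]] % [t [f [p x]]]]

e
e % t
e % t % t
t % t % t
f % t % t
p % t % t
x % t % t
x % t <> f % t
x % f <> f % t
x % p ++ f <> f % t
x % c ++ f <> f % t
x % c ++ p <> f % t
x % c ++ c <> f % t
x % c ++ c <> p % t
x % c ++ c <> c % t
x % c ++ c <> c % f
x % c ++ c <> c % p
x % c ++ c <> c % x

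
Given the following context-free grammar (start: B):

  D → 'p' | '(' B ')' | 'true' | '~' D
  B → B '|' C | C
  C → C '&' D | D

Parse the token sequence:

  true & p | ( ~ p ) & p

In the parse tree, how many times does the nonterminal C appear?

[B [B [C [C [D true]] & [D p]]] | [C [C [D ( [B [C [D ~ [D p]]]] )]] & [D p]]]

5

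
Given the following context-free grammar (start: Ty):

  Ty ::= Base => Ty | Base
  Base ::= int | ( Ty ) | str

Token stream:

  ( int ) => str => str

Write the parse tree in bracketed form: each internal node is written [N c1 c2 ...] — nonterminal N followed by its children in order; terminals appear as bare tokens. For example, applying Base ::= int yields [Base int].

Ty
Base => Ty
( Ty ) => Ty
( Base ) => Ty
( int ) => Ty
( int ) => Base => Ty
( int ) => str => Ty
( int ) => str => Base
( int ) => str => str

[Ty [Base ( [Ty [Base int]] )] => [Ty [Base str] => [Ty [Base str]]]]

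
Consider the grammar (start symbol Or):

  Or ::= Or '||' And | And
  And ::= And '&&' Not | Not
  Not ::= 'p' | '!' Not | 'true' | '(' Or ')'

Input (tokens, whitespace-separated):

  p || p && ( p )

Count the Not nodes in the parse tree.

4

[Or [Or [And [Not p]]] || [And [And [Not p]] && [Not ( [Or [And [Not p]]] )]]]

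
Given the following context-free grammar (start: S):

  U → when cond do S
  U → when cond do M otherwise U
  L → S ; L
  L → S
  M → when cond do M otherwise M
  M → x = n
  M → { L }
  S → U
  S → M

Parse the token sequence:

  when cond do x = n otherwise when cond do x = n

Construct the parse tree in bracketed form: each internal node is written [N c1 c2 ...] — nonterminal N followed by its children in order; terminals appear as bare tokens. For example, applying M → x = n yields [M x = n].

S
U
when cond do M otherwise U
when cond do x = n otherwise U
when cond do x = n otherwise when cond do S
when cond do x = n otherwise when cond do M
when cond do x = n otherwise when cond do x = n

[S [U when cond do [M x = n] otherwise [U when cond do [S [M x = n]]]]]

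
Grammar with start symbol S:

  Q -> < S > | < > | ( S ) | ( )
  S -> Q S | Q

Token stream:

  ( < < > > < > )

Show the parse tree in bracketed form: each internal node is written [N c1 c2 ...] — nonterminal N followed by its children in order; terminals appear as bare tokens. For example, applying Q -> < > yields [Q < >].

S
Q
( S )
( Q S )
( < S > S )
( < Q > S )
( < < > > S )
( < < > > Q )
( < < > > < > )

[S [Q ( [S [Q < [S [Q < >]] >] [S [Q < >]]] )]]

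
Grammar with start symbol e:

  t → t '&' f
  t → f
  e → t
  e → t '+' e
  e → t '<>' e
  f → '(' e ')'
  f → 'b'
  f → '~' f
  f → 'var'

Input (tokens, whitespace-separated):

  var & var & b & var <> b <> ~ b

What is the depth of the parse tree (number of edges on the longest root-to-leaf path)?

[e [t [t [t [t [f var]] & [f var]] & [f b]] & [f var]] <> [e [t [f b]] <> [e [t [f ~ [f b]]]]]]

6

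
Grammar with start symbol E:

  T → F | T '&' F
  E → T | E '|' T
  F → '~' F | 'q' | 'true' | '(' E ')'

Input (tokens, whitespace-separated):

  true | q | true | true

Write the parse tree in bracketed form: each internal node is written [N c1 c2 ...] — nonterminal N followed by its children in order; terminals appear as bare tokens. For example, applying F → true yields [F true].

E
E | T
E | T | T
E | T | T | T
T | T | T | T
F | T | T | T
true | T | T | T
true | F | T | T
true | q | T | T
true | q | F | T
true | q | true | T
true | q | true | F
true | q | true | true

[E [E [E [E [T [F true]]] | [T [F q]]] | [T [F true]]] | [T [F true]]]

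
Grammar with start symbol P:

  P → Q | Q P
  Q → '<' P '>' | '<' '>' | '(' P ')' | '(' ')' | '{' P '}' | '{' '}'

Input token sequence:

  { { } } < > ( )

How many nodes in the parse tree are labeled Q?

[P [Q { [P [Q { }]] }] [P [Q < >] [P [Q ( )]]]]

4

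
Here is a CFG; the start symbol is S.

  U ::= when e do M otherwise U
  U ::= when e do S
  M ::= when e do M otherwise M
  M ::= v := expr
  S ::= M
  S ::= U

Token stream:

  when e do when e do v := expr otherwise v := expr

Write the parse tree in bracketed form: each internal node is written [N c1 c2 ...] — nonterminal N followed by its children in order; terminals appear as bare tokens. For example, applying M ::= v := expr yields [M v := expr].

S
U
when e do S
when e do M
when e do when e do M otherwise M
when e do when e do v := expr otherwise M
when e do when e do v := expr otherwise v := expr

[S [U when e do [S [M when e do [M v := expr] otherwise [M v := expr]]]]]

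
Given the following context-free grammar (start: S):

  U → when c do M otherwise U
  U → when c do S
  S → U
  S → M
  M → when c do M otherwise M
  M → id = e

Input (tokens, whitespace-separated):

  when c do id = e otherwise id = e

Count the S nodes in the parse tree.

1

[S [M when c do [M id = e] otherwise [M id = e]]]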